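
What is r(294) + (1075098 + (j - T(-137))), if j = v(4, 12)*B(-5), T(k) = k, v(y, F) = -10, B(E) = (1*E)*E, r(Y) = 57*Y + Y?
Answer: 1092037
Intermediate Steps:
r(Y) = 58*Y
B(E) = E**2 (B(E) = E*E = E**2)
j = -250 (j = -10*(-5)**2 = -10*25 = -250)
r(294) + (1075098 + (j - T(-137))) = 58*294 + (1075098 + (-250 - 1*(-137))) = 17052 + (1075098 + (-250 + 137)) = 17052 + (1075098 - 113) = 17052 + 1074985 = 1092037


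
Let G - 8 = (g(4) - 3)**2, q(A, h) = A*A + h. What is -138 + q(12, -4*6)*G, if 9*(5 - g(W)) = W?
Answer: 30034/27 ≈ 1112.4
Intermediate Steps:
g(W) = 5 - W/9
q(A, h) = h + A**2 (q(A, h) = A**2 + h = h + A**2)
G = 844/81 (G = 8 + ((5 - 1/9*4) - 3)**2 = 8 + ((5 - 4/9) - 3)**2 = 8 + (41/9 - 3)**2 = 8 + (14/9)**2 = 8 + 196/81 = 844/81 ≈ 10.420)
-138 + q(12, -4*6)*G = -138 + (-4*6 + 12**2)*(844/81) = -138 + (-24 + 144)*(844/81) = -138 + 120*(844/81) = -138 + 33760/27 = 30034/27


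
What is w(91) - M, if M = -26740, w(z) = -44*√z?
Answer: 26740 - 44*√91 ≈ 26320.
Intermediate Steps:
w(91) - M = -44*√91 - 1*(-26740) = -44*√91 + 26740 = 26740 - 44*√91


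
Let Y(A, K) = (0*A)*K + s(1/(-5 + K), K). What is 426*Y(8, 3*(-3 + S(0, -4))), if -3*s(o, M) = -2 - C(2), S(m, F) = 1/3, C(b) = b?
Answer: 568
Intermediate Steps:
S(m, F) = ⅓
s(o, M) = 4/3 (s(o, M) = -(-2 - 1*2)/3 = -(-2 - 2)/3 = -⅓*(-4) = 4/3)
Y(A, K) = 4/3 (Y(A, K) = (0*A)*K + 4/3 = 0*K + 4/3 = 0 + 4/3 = 4/3)
426*Y(8, 3*(-3 + S(0, -4))) = 426*(4/3) = 568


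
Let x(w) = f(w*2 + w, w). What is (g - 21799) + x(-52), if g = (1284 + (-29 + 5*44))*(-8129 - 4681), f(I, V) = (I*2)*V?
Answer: -18900325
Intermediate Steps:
f(I, V) = 2*I*V (f(I, V) = (2*I)*V = 2*I*V)
x(w) = 6*w² (x(w) = 2*(w*2 + w)*w = 2*(2*w + w)*w = 2*(3*w)*w = 6*w²)
g = -18894750 (g = (1284 + (-29 + 220))*(-12810) = (1284 + 191)*(-12810) = 1475*(-12810) = -18894750)
(g - 21799) + x(-52) = (-18894750 - 21799) + 6*(-52)² = -18916549 + 6*2704 = -18916549 + 16224 = -18900325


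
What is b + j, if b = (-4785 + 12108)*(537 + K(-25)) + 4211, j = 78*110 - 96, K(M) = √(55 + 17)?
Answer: 3945146 + 43938*√2 ≈ 4.0073e+6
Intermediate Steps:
K(M) = 6*√2 (K(M) = √72 = 6*√2)
j = 8484 (j = 8580 - 96 = 8484)
b = 3936662 + 43938*√2 (b = (-4785 + 12108)*(537 + 6*√2) + 4211 = 7323*(537 + 6*√2) + 4211 = (3932451 + 43938*√2) + 4211 = 3936662 + 43938*√2 ≈ 3.9988e+6)
b + j = (3936662 + 43938*√2) + 8484 = 3945146 + 43938*√2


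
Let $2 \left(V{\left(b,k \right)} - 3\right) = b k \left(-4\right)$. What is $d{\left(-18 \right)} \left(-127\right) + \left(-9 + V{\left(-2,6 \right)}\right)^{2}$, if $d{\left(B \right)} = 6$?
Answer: $-438$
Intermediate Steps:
$V{\left(b,k \right)} = 3 - 2 b k$ ($V{\left(b,k \right)} = 3 + \frac{b k \left(-4\right)}{2} = 3 + \frac{b \left(- 4 k\right)}{2} = 3 + \frac{\left(-4\right) b k}{2} = 3 - 2 b k$)
$d{\left(-18 \right)} \left(-127\right) + \left(-9 + V{\left(-2,6 \right)}\right)^{2} = 6 \left(-127\right) + \left(-9 - \left(-3 - 24\right)\right)^{2} = -762 + \left(-9 + \left(3 + 24\right)\right)^{2} = -762 + \left(-9 + 27\right)^{2} = -762 + 18^{2} = -762 + 324 = -438$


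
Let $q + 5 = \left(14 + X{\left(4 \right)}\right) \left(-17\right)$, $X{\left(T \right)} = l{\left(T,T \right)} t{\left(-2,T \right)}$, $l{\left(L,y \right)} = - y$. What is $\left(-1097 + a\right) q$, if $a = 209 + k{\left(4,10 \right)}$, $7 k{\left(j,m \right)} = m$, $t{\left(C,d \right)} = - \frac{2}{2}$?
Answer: $\frac{1930066}{7} \approx 2.7572 \cdot 10^{5}$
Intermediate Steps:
$t{\left(C,d \right)} = -1$ ($t{\left(C,d \right)} = \left(-2\right) \frac{1}{2} = -1$)
$k{\left(j,m \right)} = \frac{m}{7}$
$X{\left(T \right)} = T$ ($X{\left(T \right)} = - T \left(-1\right) = T$)
$q = -311$ ($q = -5 + \left(14 + 4\right) \left(-17\right) = -5 + 18 \left(-17\right) = -5 - 306 = -311$)
$a = \frac{1473}{7}$ ($a = 209 + \frac{1}{7} \cdot 10 = 209 + \frac{10}{7} = \frac{1473}{7} \approx 210.43$)
$\left(-1097 + a\right) q = \left(-1097 + \frac{1473}{7}\right) \left(-311\right) = \left(- \frac{6206}{7}\right) \left(-311\right) = \frac{1930066}{7}$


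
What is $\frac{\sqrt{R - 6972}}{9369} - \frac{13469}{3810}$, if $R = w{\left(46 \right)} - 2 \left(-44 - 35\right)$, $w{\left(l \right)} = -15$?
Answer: $- \frac{13469}{3810} + \frac{i \sqrt{6829}}{9369} \approx -3.5352 + 0.0088203 i$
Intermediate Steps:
$R = 143$ ($R = -15 - 2 \left(-44 - 35\right) = -15 - -158 = -15 + 158 = 143$)
$\frac{\sqrt{R - 6972}}{9369} - \frac{13469}{3810} = \frac{\sqrt{143 - 6972}}{9369} - \frac{13469}{3810} = \sqrt{-6829} \cdot \frac{1}{9369} - \frac{13469}{3810} = i \sqrt{6829} \cdot \frac{1}{9369} - \frac{13469}{3810} = \frac{i \sqrt{6829}}{9369} - \frac{13469}{3810} = - \frac{13469}{3810} + \frac{i \sqrt{6829}}{9369}$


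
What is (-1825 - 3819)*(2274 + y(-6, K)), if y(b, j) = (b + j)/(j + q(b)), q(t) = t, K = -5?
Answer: -12840100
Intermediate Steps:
y(b, j) = 1 (y(b, j) = (b + j)/(j + b) = (b + j)/(b + j) = 1)
(-1825 - 3819)*(2274 + y(-6, K)) = (-1825 - 3819)*(2274 + 1) = -5644*2275 = -12840100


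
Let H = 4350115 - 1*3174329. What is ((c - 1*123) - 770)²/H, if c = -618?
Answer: 2283121/1175786 ≈ 1.9418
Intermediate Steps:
H = 1175786 (H = 4350115 - 3174329 = 1175786)
((c - 1*123) - 770)²/H = ((-618 - 1*123) - 770)²/1175786 = ((-618 - 123) - 770)²*(1/1175786) = (-741 - 770)²*(1/1175786) = (-1511)²*(1/1175786) = 2283121*(1/1175786) = 2283121/1175786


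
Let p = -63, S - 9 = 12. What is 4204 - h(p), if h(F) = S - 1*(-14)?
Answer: 4169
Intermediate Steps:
S = 21 (S = 9 + 12 = 21)
h(F) = 35 (h(F) = 21 - 1*(-14) = 21 + 14 = 35)
4204 - h(p) = 4204 - 1*35 = 4204 - 35 = 4169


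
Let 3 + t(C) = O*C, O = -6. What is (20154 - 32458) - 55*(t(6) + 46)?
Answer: -12689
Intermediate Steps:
t(C) = -3 - 6*C
(20154 - 32458) - 55*(t(6) + 46) = (20154 - 32458) - 55*((-3 - 6*6) + 46) = -12304 - 55*((-3 - 36) + 46) = -12304 - 55*(-39 + 46) = -12304 - 55*7 = -12304 - 385 = -12689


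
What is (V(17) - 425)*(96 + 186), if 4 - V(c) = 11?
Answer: -121824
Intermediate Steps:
V(c) = -7 (V(c) = 4 - 1*11 = 4 - 11 = -7)
(V(17) - 425)*(96 + 186) = (-7 - 425)*(96 + 186) = -432*282 = -121824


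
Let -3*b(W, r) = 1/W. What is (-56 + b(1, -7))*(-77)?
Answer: 13013/3 ≈ 4337.7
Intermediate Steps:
b(W, r) = -1/(3*W)
(-56 + b(1, -7))*(-77) = (-56 - ⅓/1)*(-77) = (-56 - ⅓*1)*(-77) = (-56 - ⅓)*(-77) = -169/3*(-77) = 13013/3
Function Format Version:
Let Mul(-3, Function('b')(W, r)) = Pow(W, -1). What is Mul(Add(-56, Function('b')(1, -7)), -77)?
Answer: Rational(13013, 3) ≈ 4337.7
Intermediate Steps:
Function('b')(W, r) = Mul(Rational(-1, 3), Pow(W, -1))
Mul(Add(-56, Function('b')(1, -7)), -77) = Mul(Add(-56, Mul(Rational(-1, 3), Pow(1, -1))), -77) = Mul(Add(-56, Mul(Rational(-1, 3), 1)), -77) = Mul(Add(-56, Rational(-1, 3)), -77) = Mul(Rational(-169, 3), -77) = Rational(13013, 3)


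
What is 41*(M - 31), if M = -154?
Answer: -7585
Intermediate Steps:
41*(M - 31) = 41*(-154 - 31) = 41*(-185) = -7585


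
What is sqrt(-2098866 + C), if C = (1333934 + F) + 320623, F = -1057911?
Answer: 2*I*sqrt(375555) ≈ 1225.7*I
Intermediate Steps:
C = 596646 (C = (1333934 - 1057911) + 320623 = 276023 + 320623 = 596646)
sqrt(-2098866 + C) = sqrt(-2098866 + 596646) = sqrt(-1502220) = 2*I*sqrt(375555)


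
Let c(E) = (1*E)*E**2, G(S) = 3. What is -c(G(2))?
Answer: -27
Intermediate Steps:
c(E) = E**3 (c(E) = E*E**2 = E**3)
-c(G(2)) = -1*3**3 = -1*27 = -27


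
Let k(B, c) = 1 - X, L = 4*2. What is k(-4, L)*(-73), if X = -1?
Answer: -146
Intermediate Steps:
L = 8
k(B, c) = 2 (k(B, c) = 1 - 1*(-1) = 1 + 1 = 2)
k(-4, L)*(-73) = 2*(-73) = -146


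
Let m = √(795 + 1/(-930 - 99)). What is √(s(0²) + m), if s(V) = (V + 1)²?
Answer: √(441 + 3*√17179134)/21 ≈ 5.4033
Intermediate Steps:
s(V) = (1 + V)²
m = √17179134/147 (m = √(795 + 1/(-1029)) = √(795 - 1/1029) = √(818054/1029) = √17179134/147 ≈ 28.196)
√(s(0²) + m) = √((1 + 0²)² + √17179134/147) = √((1 + 0)² + √17179134/147) = √(1² + √17179134/147) = √(1 + √17179134/147)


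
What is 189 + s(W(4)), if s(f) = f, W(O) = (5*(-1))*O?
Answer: 169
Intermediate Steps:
W(O) = -5*O
189 + s(W(4)) = 189 - 5*4 = 189 - 20 = 169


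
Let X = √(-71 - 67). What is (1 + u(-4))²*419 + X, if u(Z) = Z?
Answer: 3771 + I*√138 ≈ 3771.0 + 11.747*I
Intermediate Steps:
X = I*√138 (X = √(-138) = I*√138 ≈ 11.747*I)
(1 + u(-4))²*419 + X = (1 - 4)²*419 + I*√138 = (-3)²*419 + I*√138 = 9*419 + I*√138 = 3771 + I*√138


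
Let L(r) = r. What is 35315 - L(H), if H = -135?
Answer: 35450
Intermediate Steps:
35315 - L(H) = 35315 - 1*(-135) = 35315 + 135 = 35450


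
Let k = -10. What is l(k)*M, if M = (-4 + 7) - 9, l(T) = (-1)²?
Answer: -6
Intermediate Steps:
l(T) = 1
M = -6 (M = 3 - 9 = -6)
l(k)*M = 1*(-6) = -6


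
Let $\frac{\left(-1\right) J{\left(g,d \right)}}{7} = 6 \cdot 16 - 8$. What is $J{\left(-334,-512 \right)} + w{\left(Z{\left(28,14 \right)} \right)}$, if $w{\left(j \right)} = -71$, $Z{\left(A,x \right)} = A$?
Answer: $-687$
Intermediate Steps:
$J{\left(g,d \right)} = -616$ ($J{\left(g,d \right)} = - 7 \left(6 \cdot 16 - 8\right) = - 7 \left(96 - 8\right) = \left(-7\right) 88 = -616$)
$J{\left(-334,-512 \right)} + w{\left(Z{\left(28,14 \right)} \right)} = -616 - 71 = -687$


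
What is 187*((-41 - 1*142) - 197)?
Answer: -71060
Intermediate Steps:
187*((-41 - 1*142) - 197) = 187*((-41 - 142) - 197) = 187*(-183 - 197) = 187*(-380) = -71060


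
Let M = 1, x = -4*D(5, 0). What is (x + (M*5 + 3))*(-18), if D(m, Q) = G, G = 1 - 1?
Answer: -144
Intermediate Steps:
G = 0
D(m, Q) = 0
x = 0 (x = -4*0 = 0)
(x + (M*5 + 3))*(-18) = (0 + (1*5 + 3))*(-18) = (0 + (5 + 3))*(-18) = (0 + 8)*(-18) = 8*(-18) = -144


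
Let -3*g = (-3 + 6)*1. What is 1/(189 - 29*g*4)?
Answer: 1/305 ≈ 0.0032787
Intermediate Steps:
g = -1 (g = -(-3 + 6)/3 = -1 ≈ -1.0000)
1/(189 - 29*g*4) = 1/(189 - 29*(-1)*4) = 1/(189 + 29*4) = 1/(189 + 116) = 1/305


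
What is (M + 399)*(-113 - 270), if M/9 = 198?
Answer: -835323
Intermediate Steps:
M = 1782 (M = 9*198 = 1782)
(M + 399)*(-113 - 270) = (1782 + 399)*(-113 - 270) = 2181*(-383) = -835323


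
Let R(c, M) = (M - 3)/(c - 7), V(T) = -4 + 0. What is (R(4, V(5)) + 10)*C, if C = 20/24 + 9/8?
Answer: 1739/72 ≈ 24.153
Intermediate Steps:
V(T) = -4
R(c, M) = (-3 + M)/(-7 + c)
C = 47/24 (C = 20*(1/24) + 9*(⅛) = ⅚ + 9/8 = 47/24 ≈ 1.9583)
(R(4, V(5)) + 10)*C = ((-3 - 4)/(-7 + 4) + 10)*(47/24) = (-7/(-3) + 10)*(47/24) = (-⅓*(-7) + 10)*(47/24) = (7/3 + 10)*(47/24) = (37/3)*(47/24) = 1739/72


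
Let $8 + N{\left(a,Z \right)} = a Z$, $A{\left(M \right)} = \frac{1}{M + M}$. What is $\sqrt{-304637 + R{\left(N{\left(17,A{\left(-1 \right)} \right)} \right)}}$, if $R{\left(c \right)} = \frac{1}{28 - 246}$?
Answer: $\frac{i \sqrt{14477569006}}{218} \approx 551.94 i$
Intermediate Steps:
$A{\left(M \right)} = \frac{1}{2 M}$
$N{\left(a,Z \right)} = -8 + Z a$ ($N{\left(a,Z \right)} = -8 + a Z = -8 + Z a$)
$R{\left(c \right)} = - \frac{1}{218}$ ($R{\left(c \right)} = \frac{1}{-218} = - \frac{1}{218}$)
$\sqrt{-304637 + R{\left(N{\left(17,A{\left(-1 \right)} \right)} \right)}} = \sqrt{-304637 - \frac{1}{218}} = \sqrt{- \frac{66410867}{218}} = \frac{i \sqrt{14477569006}}{218}$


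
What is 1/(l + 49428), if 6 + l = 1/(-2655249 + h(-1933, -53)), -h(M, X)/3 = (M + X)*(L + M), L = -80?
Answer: 14648703/723968199665 ≈ 2.0234e-5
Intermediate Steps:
h(M, X) = -3*(-80 + M)*(M + X) (h(M, X) = -3*(M + X)*(-80 + M) = -3*(-80 + M)*(M + X))
l = -87892219/14648703 (l = -6 + 1/(-2655249 + (-3*(-1933)² + 240*(-1933) + 240*(-53) - 3*(-1933)*(-53))) = -6 + 1/(-2655249 + (-3*3736489 - 463920 - 12720 - 307347)) = -6 + 1/(-2655249 + (-11209467 - 463920 - 12720 - 307347)) = -6 + 1/(-2655249 - 11993454) = -6 + 1/(-14648703) = -6 - 1/14648703 = -87892219/14648703 ≈ -6.0000)
1/(l + 49428) = 1/(-87892219/14648703 + 49428) = 1/(723968199665/14648703) = 14648703/723968199665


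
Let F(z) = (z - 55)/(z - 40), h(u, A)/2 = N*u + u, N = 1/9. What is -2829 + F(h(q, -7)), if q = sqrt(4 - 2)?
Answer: -1820989/644 + 27*sqrt(2)/1288 ≈ -2827.6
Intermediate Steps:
N = 1/9 ≈ 0.11111
q = sqrt(2) ≈ 1.4142
h(u, A) = 20*u/9 (h(u, A) = 2*(u/9 + u) = 2*(10*u/9) = 20*u/9)
F(z) = (-55 + z)/(-40 + z)
-2829 + F(h(q, -7)) = -2829 + (-55 + 20*sqrt(2)/9)/(-40 + 20*sqrt(2)/9)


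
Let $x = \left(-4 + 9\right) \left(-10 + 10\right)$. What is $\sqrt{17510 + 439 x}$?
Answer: $\sqrt{17510} \approx 132.33$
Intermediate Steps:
$x = 0$ ($x = 5 \cdot 0 = 0$)
$\sqrt{17510 + 439 x} = \sqrt{17510 + 439 \cdot 0} = \sqrt{17510 + 0} = \sqrt{17510}$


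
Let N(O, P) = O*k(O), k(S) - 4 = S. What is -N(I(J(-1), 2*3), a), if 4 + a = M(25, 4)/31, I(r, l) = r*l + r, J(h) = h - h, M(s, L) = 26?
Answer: 0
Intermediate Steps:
k(S) = 4 + S
J(h) = 0
I(r, l) = r + l*r (I(r, l) = l*r + r = r + l*r)
a = -98/31 (a = -4 + 26/31 = -98/31 ≈ -3.1613)
N(O, P) = O*(4 + O)
-N(I(J(-1), 2*3), a) = -0*(1 + 2*3)*(4 + 0*(1 + 2*3)) = -0*(1 + 6)*(4 + 0*(1 + 6)) = -0*7*(4 + 0*7) = -0*(4 + 0) = -0*4 = -1*0 = 0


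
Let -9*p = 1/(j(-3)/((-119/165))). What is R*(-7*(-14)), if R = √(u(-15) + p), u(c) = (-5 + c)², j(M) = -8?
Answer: 49*√1568120730/990 ≈ 1960.0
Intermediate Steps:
p = -119/11880 (p = -1/(9*((-8/((-119/165))))) = -1/(9*((-8/((-119*1/165))))) = -1/(9*((-8/(-119/165)))) = -1/(9*((-8*(-165/119)))) = -1/(9*1320/119) = -⅑*119/1320 = -119/11880 ≈ -0.010017)
R = √1568120730/1980 (R = √((-5 - 15)² - 119/11880) = √((-20)² - 119/11880) = √(400 - 119/11880) = √(4751881/11880) = √1568120730/1980 ≈ 20.000)
R*(-7*(-14)) = (√1568120730/1980)*(-7*(-14)) = (√1568120730/1980)*98 = 49*√1568120730/990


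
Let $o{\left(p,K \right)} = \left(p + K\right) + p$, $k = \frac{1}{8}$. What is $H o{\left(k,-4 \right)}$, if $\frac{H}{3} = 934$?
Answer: $- \frac{21015}{2} \approx -10508.0$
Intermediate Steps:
$H = 2802$ ($H = 3 \cdot 934 = 2802$)
$k = \frac{1}{8} \approx 0.125$
$o{\left(p,K \right)} = K + 2 p$ ($o{\left(p,K \right)} = \left(K + p\right) + p = K + 2 p$)
$H o{\left(k,-4 \right)} = 2802 \left(-4 + 2 \cdot \frac{1}{8}\right) = 2802 \left(-4 + \frac{1}{4}\right) = 2802 \left(- \frac{15}{4}\right) = - \frac{21015}{2}$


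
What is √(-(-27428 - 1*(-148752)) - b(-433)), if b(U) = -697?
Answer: 3*I*√13403 ≈ 347.31*I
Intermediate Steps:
√(-(-27428 - 1*(-148752)) - b(-433)) = √(-(-27428 - 1*(-148752)) - 1*(-697)) = √(-(-27428 + 148752) + 697) = √(-1*121324 + 697) = √(-121324 + 697) = √(-120627) = 3*I*√13403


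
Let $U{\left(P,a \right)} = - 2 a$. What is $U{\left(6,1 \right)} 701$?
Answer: $-1402$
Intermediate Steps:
$U{\left(6,1 \right)} 701 = \left(-2\right) 1 \cdot 701 = \left(-2\right) 701 = -1402$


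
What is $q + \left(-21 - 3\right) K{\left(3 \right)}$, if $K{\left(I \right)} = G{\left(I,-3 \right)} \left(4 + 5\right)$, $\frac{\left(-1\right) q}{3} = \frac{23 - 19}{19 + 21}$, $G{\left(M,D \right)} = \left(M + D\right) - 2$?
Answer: $\frac{4317}{10} \approx 431.7$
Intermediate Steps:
$G{\left(M,D \right)} = -2 + D + M$ ($G{\left(M,D \right)} = \left(D + M\right) - 2 = -2 + D + M$)
$q = - \frac{3}{10}$ ($q = - 3 \frac{23 - 19}{19 + 21} = - 3 \cdot \frac{4}{40} = - 3 \cdot 4 \cdot \frac{1}{40} = \left(-3\right) \frac{1}{10} = - \frac{3}{10} \approx -0.3$)
$K{\left(I \right)} = -45 + 9 I$ ($K{\left(I \right)} = \left(-2 - 3 + I\right) \left(4 + 5\right) = \left(-5 + I\right) 9 = -45 + 9 I$)
$q + \left(-21 - 3\right) K{\left(3 \right)} = - \frac{3}{10} + \left(-21 - 3\right) \left(-45 + 9 \cdot 3\right) = - \frac{3}{10} + \left(-21 - 3\right) \left(-45 + 27\right) = - \frac{3}{10} - -432 = - \frac{3}{10} + 432 = \frac{4317}{10}$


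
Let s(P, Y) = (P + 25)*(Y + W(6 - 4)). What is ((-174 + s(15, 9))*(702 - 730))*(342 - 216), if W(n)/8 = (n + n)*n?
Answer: -9687888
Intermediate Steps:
W(n) = 16*n**2 (W(n) = 8*((n + n)*n) = 8*((2*n)*n) = 8*(2*n**2) = 16*n**2)
s(P, Y) = (25 + P)*(64 + Y) (s(P, Y) = (P + 25)*(Y + 16*(6 - 4)**2) = (25 + P)*(Y + 16*2**2) = (25 + P)*(Y + 16*4) = (25 + P)*(Y + 64) = (25 + P)*(64 + Y))
((-174 + s(15, 9))*(702 - 730))*(342 - 216) = ((-174 + (1600 + 25*9 + 64*15 + 15*9))*(702 - 730))*(342 - 216) = ((-174 + (1600 + 225 + 960 + 135))*(-28))*126 = ((-174 + 2920)*(-28))*126 = (2746*(-28))*126 = -76888*126 = -9687888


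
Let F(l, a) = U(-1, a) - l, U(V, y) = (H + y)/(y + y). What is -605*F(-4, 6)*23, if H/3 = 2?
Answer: -69575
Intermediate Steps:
H = 6 (H = 3*2 = 6)
U(V, y) = (6 + y)/(2*y) (U(V, y) = (6 + y)/(y + y) = (6 + y)/((2*y)) = (6 + y)*(1/(2*y)) = (6 + y)/(2*y))
F(l, a) = -l + (6 + a)/(2*a) (F(l, a) = (6 + a)/(2*a) - l = -l + (6 + a)/(2*a))
-605*F(-4, 6)*23 = -605*(1/2 - 1*(-4) + 3/6)*23 = -605*(1/2 + 4 + 3*(1/6))*23 = -605*(1/2 + 4 + 1/2)*23 = -3025*23 = -605*115 = -69575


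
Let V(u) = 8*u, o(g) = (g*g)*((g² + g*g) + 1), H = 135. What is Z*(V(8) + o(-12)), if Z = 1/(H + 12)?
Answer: 41680/147 ≈ 283.54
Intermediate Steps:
o(g) = g²*(1 + 2*g²) (o(g) = g²*((g² + g²) + 1) = g²*(2*g² + 1) = g²*(1 + 2*g²))
Z = 1/147 (Z = 1/(135 + 12) = 1/147 ≈ 0.0068027)
Z*(V(8) + o(-12)) = (8*8 + ((-12)² + 2*(-12)⁴))/147 = (64 + (144 + 2*20736))/147 = (64 + (144 + 41472))/147 = (64 + 41616)/147 = (1/147)*41680 = 41680/147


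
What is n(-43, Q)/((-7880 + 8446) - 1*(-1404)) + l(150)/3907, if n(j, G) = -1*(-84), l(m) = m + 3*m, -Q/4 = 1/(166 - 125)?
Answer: 755094/3848395 ≈ 0.19621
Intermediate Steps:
Q = -4/41 (Q = -4/(166 - 125) = -4/41 ≈ -0.097561)
l(m) = 4*m
n(j, G) = 84
n(-43, Q)/((-7880 + 8446) - 1*(-1404)) + l(150)/3907 = 84/((-7880 + 8446) - 1*(-1404)) + (4*150)/3907 = 84/(566 + 1404) + 600*(1/3907) = 84/1970 + 600/3907 = 84*(1/1970) + 600/3907 = 42/985 + 600/3907 = 755094/3848395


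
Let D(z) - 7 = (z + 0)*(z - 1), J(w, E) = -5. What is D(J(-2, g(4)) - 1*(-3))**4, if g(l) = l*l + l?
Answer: 28561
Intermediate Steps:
g(l) = l + l**2 (g(l) = l**2 + l = l + l**2)
D(z) = 7 + z*(-1 + z) (D(z) = 7 + (z + 0)*(z - 1) = 7 + z*(-1 + z))
D(J(-2, g(4)) - 1*(-3))**4 = (7 + (-5 - 1*(-3))**2 - (-5 - 1*(-3)))**4 = (7 + (-5 + 3)**2 - (-5 + 3))**4 = (7 + (-2)**2 - 1*(-2))**4 = (7 + 4 + 2)**4 = 13**4 = 28561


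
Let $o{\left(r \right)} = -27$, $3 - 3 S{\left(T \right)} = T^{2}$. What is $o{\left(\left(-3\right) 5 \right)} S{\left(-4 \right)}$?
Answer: $117$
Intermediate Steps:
$S{\left(T \right)} = 1 - \frac{T^{2}}{3}$
$o{\left(\left(-3\right) 5 \right)} S{\left(-4 \right)} = - 27 \left(1 - \frac{\left(-4\right)^{2}}{3}\right) = - 27 \left(1 - \frac{16}{3}\right) = \left(-27\right) \left(- \frac{13}{3}\right) = 117$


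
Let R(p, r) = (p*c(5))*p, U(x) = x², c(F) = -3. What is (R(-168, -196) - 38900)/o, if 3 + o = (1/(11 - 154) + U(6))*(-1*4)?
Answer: 17670796/21017 ≈ 840.79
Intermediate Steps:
R(p, r) = -3*p² (R(p, r) = (p*(-3))*p = (-3*p)*p = -3*p²)
o = -21017/143 (o = -3 + (1/(11 - 154) + 6²)*(-1*4) = -3 + (1/(-143) + 36)*(-4) = -3 + (-1/143 + 36)*(-4) = -3 + (5147/143)*(-4) = -3 - 20588/143 = -21017/143 ≈ -146.97)
(R(-168, -196) - 38900)/o = (-3*(-168)² - 38900)/(-21017/143) = (-3*28224 - 38900)*(-143/21017) = (-84672 - 38900)*(-143/21017) = -123572*(-143/21017) = 17670796/21017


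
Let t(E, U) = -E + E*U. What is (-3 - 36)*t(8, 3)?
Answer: -624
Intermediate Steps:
(-3 - 36)*t(8, 3) = (-3 - 36)*(8*(-1 + 3)) = -312*2 = -39*16 = -624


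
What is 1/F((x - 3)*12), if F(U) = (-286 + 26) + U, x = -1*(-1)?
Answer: -1/284 ≈ -0.0035211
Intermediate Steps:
x = 1
F(U) = -260 + U
1/F((x - 3)*12) = 1/(-260 + (1 - 3)*12) = 1/(-260 - 2*12) = 1/(-260 - 24) = 1/(-284) = -1/284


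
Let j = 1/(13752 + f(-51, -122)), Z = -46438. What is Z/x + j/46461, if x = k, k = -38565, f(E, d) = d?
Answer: 1960499146727/1628120278530 ≈ 1.2041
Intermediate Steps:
x = -38565
j = 1/13630 (j = 1/(13752 - 122) = 1/13630 ≈ 7.3368e-5)
Z/x + j/46461 = -46438/(-38565) + (1/13630)/46461 = -46438*(-1/38565) + (1/13630)*(1/46461) = 46438/38565 + 1/633263430 = 1960499146727/1628120278530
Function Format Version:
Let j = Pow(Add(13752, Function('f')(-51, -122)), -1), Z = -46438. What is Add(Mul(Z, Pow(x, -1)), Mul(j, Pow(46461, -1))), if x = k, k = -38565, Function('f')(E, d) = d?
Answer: Rational(1960499146727, 1628120278530) ≈ 1.2041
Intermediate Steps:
x = -38565
j = Rational(1, 13630) (j = Pow(Add(13752, -122), -1) = Pow(13630, -1) = Rational(1, 13630) ≈ 7.3368e-5)
Add(Mul(Z, Pow(x, -1)), Mul(j, Pow(46461, -1))) = Add(Mul(-46438, Pow(-38565, -1)), Mul(Rational(1, 13630), Pow(46461, -1))) = Add(Mul(-46438, Rational(-1, 38565)), Mul(Rational(1, 13630), Rational(1, 46461))) = Add(Rational(46438, 38565), Rational(1, 633263430)) = Rational(1960499146727, 1628120278530)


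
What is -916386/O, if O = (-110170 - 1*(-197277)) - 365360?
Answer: 305462/92751 ≈ 3.2934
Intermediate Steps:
O = -278253 (O = (-110170 + 197277) - 365360 = 87107 - 365360 = -278253)
-916386/O = -916386/(-278253) = -916386*(-1/278253) = 305462/92751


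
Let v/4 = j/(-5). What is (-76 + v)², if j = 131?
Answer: 817216/25 ≈ 32689.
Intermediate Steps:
v = -524/5 (v = 4*(131/(-5)) = 4*(131*(-⅕)) = 4*(-131/5) = -524/5 ≈ -104.80)
(-76 + v)² = (-76 - 524/5)² = (-904/5)² = 817216/25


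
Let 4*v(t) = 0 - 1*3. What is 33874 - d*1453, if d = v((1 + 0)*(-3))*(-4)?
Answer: 29515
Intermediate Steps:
v(t) = -¾ (v(t) = (0 - 1*3)/4 = (0 - 3)/4 = (¼)*(-3) = -¾)
d = 3 (d = -¾*(-4) = 3)
33874 - d*1453 = 33874 - 3*1453 = 33874 - 1*4359 = 33874 - 4359 = 29515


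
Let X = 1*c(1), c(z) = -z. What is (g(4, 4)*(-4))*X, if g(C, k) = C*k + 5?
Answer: 84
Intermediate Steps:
g(C, k) = 5 + C*k
X = -1 (X = 1*(-1*1) = 1*(-1) = -1)
(g(4, 4)*(-4))*X = ((5 + 4*4)*(-4))*(-1) = ((5 + 16)*(-4))*(-1) = (21*(-4))*(-1) = -84*(-1) = 84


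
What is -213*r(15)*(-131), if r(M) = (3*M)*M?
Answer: 18834525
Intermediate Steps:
r(M) = 3*M²
-213*r(15)*(-131) = -639*15²*(-131) = -639*225*(-131) = -213*675*(-131) = -143775*(-131) = 18834525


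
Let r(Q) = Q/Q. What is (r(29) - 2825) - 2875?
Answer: -5699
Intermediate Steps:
r(Q) = 1
(r(29) - 2825) - 2875 = (1 - 2825) - 2875 = -2824 - 2875 = -5699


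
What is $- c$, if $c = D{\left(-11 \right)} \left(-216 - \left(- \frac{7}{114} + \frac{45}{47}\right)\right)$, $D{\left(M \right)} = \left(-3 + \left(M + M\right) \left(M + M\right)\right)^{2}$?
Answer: $\frac{268871327569}{5358} \approx 5.0181 \cdot 10^{7}$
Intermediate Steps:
$D{\left(M \right)} = \left(-3 + 4 M^{2}\right)^{2}$ ($D{\left(M \right)} = \left(-3 + 2 M 2 M\right)^{2} = \left(-3 + 4 M^{2}\right)^{2}$)
$c = - \frac{268871327569}{5358}$ ($c = \left(-3 + 4 \left(-11\right)^{2}\right)^{2} \left(-216 - \left(- \frac{7}{114} + \frac{45}{47}\right)\right) = \left(-3 + 4 \cdot 121\right)^{2} \left(-216 - \frac{4801}{5358}\right) = \left(-3 + 484\right)^{2} \left(-216 + \left(- \frac{45}{47} + \frac{7}{114}\right)\right) = 481^{2} \left(-216 - \frac{4801}{5358}\right) = 231361 \left(- \frac{1162129}{5358}\right) = - \frac{268871327569}{5358} \approx -5.0181 \cdot 10^{7}$)
$- c = \left(-1\right) \left(- \frac{268871327569}{5358}\right) = \frac{268871327569}{5358}$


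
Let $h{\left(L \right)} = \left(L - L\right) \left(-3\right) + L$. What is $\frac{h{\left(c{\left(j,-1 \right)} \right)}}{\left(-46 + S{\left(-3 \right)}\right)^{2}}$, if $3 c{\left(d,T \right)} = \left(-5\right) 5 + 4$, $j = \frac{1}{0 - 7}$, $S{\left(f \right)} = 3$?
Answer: $- \frac{7}{1849} \approx -0.0037858$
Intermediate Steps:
$j = - \frac{1}{7}$ ($j = \frac{1}{-7} = - \frac{1}{7} \approx -0.14286$)
$c{\left(d,T \right)} = -7$ ($c{\left(d,T \right)} = \frac{\left(-5\right) 5 + 4}{3} = \frac{-25 + 4}{3} = \frac{1}{3} \left(-21\right) = -7$)
$h{\left(L \right)} = L$ ($h{\left(L \right)} = 0 \left(-3\right) + L = 0 + L = L$)
$\frac{h{\left(c{\left(j,-1 \right)} \right)}}{\left(-46 + S{\left(-3 \right)}\right)^{2}} = - \frac{7}{\left(-46 + 3\right)^{2}} = - \frac{7}{\left(-43\right)^{2}} = - \frac{7}{1849}$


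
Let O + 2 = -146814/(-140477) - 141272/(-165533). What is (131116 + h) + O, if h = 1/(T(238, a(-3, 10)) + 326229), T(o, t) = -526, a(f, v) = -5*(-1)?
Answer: 993040415926457634481/7573760519531423 ≈ 1.3112e+5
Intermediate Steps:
a(f, v) = 5
O = -2359129876/23253579241 (O = -2 + (-146814/(-140477) - 141272/(-165533)) = -2 + (-146814*(-1/140477) - 141272*(-1/165533)) = -2 + (146814/140477 + 141272/165533) = -2 + 44148028606/23253579241 = -2359129876/23253579241 ≈ -0.10145)
h = 1/325703 (h = 1/(-526 + 326229) = 1/325703 ≈ 3.0703e-6)
(131116 + h) + O = (131116 + 1/325703) - 2359129876/23253579241 = 42704874549/325703 - 2359129876/23253579241 = 993040415926457634481/7573760519531423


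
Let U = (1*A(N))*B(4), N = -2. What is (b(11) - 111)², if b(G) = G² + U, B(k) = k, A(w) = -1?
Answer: 36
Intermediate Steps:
U = -4 (U = (1*(-1))*4 = -1*4 = -4)
b(G) = -4 + G² (b(G) = G² - 4 = -4 + G²)
(b(11) - 111)² = ((-4 + 11²) - 111)² = ((-4 + 121) - 111)² = (117 - 111)² = 6² = 36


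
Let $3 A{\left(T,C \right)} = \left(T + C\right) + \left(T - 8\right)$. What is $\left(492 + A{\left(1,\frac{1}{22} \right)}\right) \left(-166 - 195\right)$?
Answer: $- \frac{11675101}{66} \approx -1.769 \cdot 10^{5}$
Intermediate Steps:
$A{\left(T,C \right)} = - \frac{8}{3} + \frac{C}{3} + \frac{2 T}{3}$ ($A{\left(T,C \right)} = \frac{\left(T + C\right) + \left(T - 8\right)}{3} = \frac{\left(C + T\right) + \left(-8 + T\right)}{3} = \frac{-8 + C + 2 T}{3} = - \frac{8}{3} + \frac{C}{3} + \frac{2 T}{3}$)
$\left(492 + A{\left(1,\frac{1}{22} \right)}\right) \left(-166 - 195\right) = \left(492 + \left(- \frac{8}{3} + \frac{1}{3 \cdot 22} + \frac{2}{3} \cdot 1\right)\right) \left(-166 - 195\right) = \left(492 + \left(- \frac{8}{3} + \frac{1}{3} \cdot \frac{1}{22} + \frac{2}{3}\right)\right) \left(-361\right) = \left(492 + \left(- \frac{8}{3} + \frac{1}{66} + \frac{2}{3}\right)\right) \left(-361\right) = \left(492 - \frac{131}{66}\right) \left(-361\right) = \frac{32341}{66} \left(-361\right) = - \frac{11675101}{66}$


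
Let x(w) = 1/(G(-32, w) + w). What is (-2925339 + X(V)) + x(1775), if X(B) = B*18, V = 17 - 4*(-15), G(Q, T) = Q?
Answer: -5096450078/1743 ≈ -2.9240e+6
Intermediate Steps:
V = 77 (V = 17 + 60 = 77)
X(B) = 18*B
x(w) = 1/(-32 + w)
(-2925339 + X(V)) + x(1775) = (-2925339 + 18*77) + 1/(-32 + 1775) = (-2925339 + 1386) + 1/1743 = -2923953 + 1/1743 = -5096450078/1743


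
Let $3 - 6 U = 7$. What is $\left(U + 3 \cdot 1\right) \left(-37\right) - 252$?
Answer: $- \frac{1015}{3} \approx -338.33$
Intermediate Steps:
$U = - \frac{2}{3}$ ($U = \frac{1}{2} - \frac{7}{6} = - \frac{2}{3} \approx -0.66667$)
$\left(U + 3 \cdot 1\right) \left(-37\right) - 252 = \left(- \frac{2}{3} + 3 \cdot 1\right) \left(-37\right) - 252 = \left(- \frac{2}{3} + 3\right) \left(-37\right) - 252 = \frac{7}{3} \left(-37\right) - 252 = - \frac{259}{3} - 252 = - \frac{1015}{3}$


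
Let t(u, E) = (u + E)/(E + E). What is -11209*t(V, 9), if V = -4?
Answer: -56045/18 ≈ -3113.6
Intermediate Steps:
t(u, E) = (E + u)/(2*E) (t(u, E) = (E + u)/((2*E)) = (E + u)*(1/(2*E)) = (E + u)/(2*E))
-11209*t(V, 9) = -11209*(9 - 4)/(2*9) = -11209*5/(2*9) = -11209*5/18 = -56045/18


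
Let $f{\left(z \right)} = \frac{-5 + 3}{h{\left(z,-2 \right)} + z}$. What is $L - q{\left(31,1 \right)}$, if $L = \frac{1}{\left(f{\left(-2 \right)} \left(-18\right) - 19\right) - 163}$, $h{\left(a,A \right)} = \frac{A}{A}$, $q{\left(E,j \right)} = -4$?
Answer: $\frac{871}{218} \approx 3.9954$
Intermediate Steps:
$h{\left(a,A \right)} = 1$
$f{\left(z \right)} = - \frac{2}{1 + z}$ ($f{\left(z \right)} = \frac{-5 + 3}{1 + z} = - \frac{2}{1 + z}$)
$L = - \frac{1}{218}$ ($L = \frac{1}{\left(- \frac{2}{1 - 2} \left(-18\right) - 19\right) - 163} = \frac{1}{\left(- \frac{2}{-1} \left(-18\right) - 19\right) - 163} = \frac{1}{\left(\left(-2\right) \left(-1\right) \left(-18\right) - 19\right) - 163} = \frac{1}{\left(2 \left(-18\right) - 19\right) - 163} = \frac{1}{\left(-36 - 19\right) - 163} = \frac{1}{-55 - 163} = \frac{1}{-218} = - \frac{1}{218} \approx -0.0045872$)
$L - q{\left(31,1 \right)} = - \frac{1}{218} - -4 = - \frac{1}{218} + 4 = \frac{871}{218}$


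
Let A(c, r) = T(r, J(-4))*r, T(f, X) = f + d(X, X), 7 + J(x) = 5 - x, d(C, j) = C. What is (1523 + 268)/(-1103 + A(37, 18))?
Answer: -1791/743 ≈ -2.4105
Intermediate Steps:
J(x) = -2 - x (J(x) = -7 + (5 - x) = -2 - x)
T(f, X) = X + f (T(f, X) = f + X = X + f)
A(c, r) = r*(2 + r) (A(c, r) = ((-2 - 1*(-4)) + r)*r = ((-2 + 4) + r)*r = (2 + r)*r = r*(2 + r))
(1523 + 268)/(-1103 + A(37, 18)) = (1523 + 268)/(-1103 + 18*(2 + 18)) = 1791/(-1103 + 18*20) = 1791/(-1103 + 360) = 1791/(-743) = 1791*(-1/743) = -1791/743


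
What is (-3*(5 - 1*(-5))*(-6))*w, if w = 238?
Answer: 42840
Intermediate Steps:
(-3*(5 - 1*(-5))*(-6))*w = (-3*(5 - 1*(-5))*(-6))*238 = (-3*(5 + 5)*(-6))*238 = (-3*10*(-6))*238 = -30*(-6)*238 = 180*238 = 42840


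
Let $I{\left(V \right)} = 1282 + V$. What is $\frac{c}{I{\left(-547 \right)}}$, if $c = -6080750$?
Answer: $- \frac{1216150}{147} \approx -8273.1$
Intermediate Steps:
$\frac{c}{I{\left(-547 \right)}} = - \frac{6080750}{1282 - 547} = - \frac{6080750}{735} = \left(-6080750\right) \frac{1}{735} = - \frac{1216150}{147}$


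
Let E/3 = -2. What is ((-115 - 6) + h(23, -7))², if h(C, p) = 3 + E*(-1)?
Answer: 12544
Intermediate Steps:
E = -6 (E = 3*(-2) = -6)
h(C, p) = 9 (h(C, p) = 3 - 6*(-1) = 3 + 6 = 9)
((-115 - 6) + h(23, -7))² = ((-115 - 6) + 9)² = (-121 + 9)² = (-112)² = 12544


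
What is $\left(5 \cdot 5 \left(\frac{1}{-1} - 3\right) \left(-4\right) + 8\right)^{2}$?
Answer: $166464$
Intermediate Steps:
$\left(5 \cdot 5 \left(\frac{1}{-1} - 3\right) \left(-4\right) + 8\right)^{2} = \left(25 \left(-1 - 3\right) \left(-4\right) + 8\right)^{2} = \left(25 \left(\left(-4\right) \left(-4\right)\right) + 8\right)^{2} = \left(25 \cdot 16 + 8\right)^{2} = \left(400 + 8\right)^{2} = 408^{2} = 166464$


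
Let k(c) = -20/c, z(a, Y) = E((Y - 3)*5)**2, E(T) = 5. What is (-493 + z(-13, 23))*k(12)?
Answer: 780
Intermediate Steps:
z(a, Y) = 25 (z(a, Y) = 5**2 = 25)
(-493 + z(-13, 23))*k(12) = (-493 + 25)*(-20/12) = -(-9360)/12 = -468*(-5/3) = 780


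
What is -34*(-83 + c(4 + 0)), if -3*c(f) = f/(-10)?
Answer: 42262/15 ≈ 2817.5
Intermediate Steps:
c(f) = f/30 (c(f) = -f/(3*(-10)) = -f*(-1)/(3*10) = -(-1)*f/30 = f/30)
-34*(-83 + c(4 + 0)) = -34*(-83 + (4 + 0)/30) = -34*(-83 + (1/30)*4) = -34*(-83 + 2/15) = -34*(-1243/15) = 42262/15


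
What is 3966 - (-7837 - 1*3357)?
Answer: 15160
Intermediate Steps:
3966 - (-7837 - 1*3357) = 3966 - (-7837 - 3357) = 3966 - 1*(-11194) = 3966 + 11194 = 15160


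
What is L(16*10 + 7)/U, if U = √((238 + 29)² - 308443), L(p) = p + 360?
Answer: -527*I*√237154/237154 ≈ -1.0822*I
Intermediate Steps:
L(p) = 360 + p
U = I*√237154 (U = √(267² - 308443) = √(71289 - 308443) = √(-237154) = I*√237154 ≈ 486.98*I)
L(16*10 + 7)/U = (360 + (16*10 + 7))/((I*√237154)) = (360 + (160 + 7))*(-I*√237154/237154) = (360 + 167)*(-I*√237154/237154) = 527*(-I*√237154/237154) = -527*I*√237154/237154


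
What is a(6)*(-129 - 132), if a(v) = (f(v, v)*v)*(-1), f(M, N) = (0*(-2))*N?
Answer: 0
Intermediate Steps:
f(M, N) = 0 (f(M, N) = 0*N = 0)
a(v) = 0 (a(v) = (0*v)*(-1) = 0*(-1) = 0)
a(6)*(-129 - 132) = 0*(-129 - 132) = 0*(-261) = 0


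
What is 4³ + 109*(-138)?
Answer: -14978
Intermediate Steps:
4³ + 109*(-138) = 64 - 15042 = -14978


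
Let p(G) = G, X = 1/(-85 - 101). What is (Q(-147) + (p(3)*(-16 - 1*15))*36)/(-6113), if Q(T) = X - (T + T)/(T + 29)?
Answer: 36768353/67084062 ≈ 0.54809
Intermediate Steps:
X = -1/186 (X = 1/(-186) = -1/186 ≈ -0.0053763)
Q(T) = -1/186 - 2*T/(29 + T) (Q(T) = -1/186 - (T + T)/(T + 29) = -1/186 - 2*T/(29 + T))
(Q(-147) + (p(3)*(-16 - 1*15))*36)/(-6113) = ((-29 - 373*(-147))/(186*(29 - 147)) + (3*(-16 - 1*15))*36)/(-6113) = ((1/186)*(-29 + 54831)/(-118) + (3*(-16 - 15))*36)*(-1/6113) = ((1/186)*(-1/118)*54802 + (3*(-31))*36)*(-1/6113) = (-27401/10974 - 93*36)*(-1/6113) = (-27401/10974 - 3348)*(-1/6113) = -36768353/10974*(-1/6113) = 36768353/67084062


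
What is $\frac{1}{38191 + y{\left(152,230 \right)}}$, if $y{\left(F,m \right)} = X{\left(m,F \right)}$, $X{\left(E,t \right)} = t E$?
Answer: $\frac{1}{73151} \approx 1.367 \cdot 10^{-5}$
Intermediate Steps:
$X{\left(E,t \right)} = E t$
$y{\left(F,m \right)} = F m$ ($y{\left(F,m \right)} = m F = F m$)
$\frac{1}{38191 + y{\left(152,230 \right)}} = \frac{1}{38191 + 152 \cdot 230} = \frac{1}{38191 + 34960} = \frac{1}{73151}$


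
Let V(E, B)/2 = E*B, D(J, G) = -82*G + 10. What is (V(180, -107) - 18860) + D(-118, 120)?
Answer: -67210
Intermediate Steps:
D(J, G) = 10 - 82*G
V(E, B) = 2*B*E (V(E, B) = 2*(E*B) = 2*(B*E) = 2*B*E)
(V(180, -107) - 18860) + D(-118, 120) = (2*(-107)*180 - 18860) + (10 - 82*120) = (-38520 - 18860) + (10 - 9840) = -57380 - 9830 = -67210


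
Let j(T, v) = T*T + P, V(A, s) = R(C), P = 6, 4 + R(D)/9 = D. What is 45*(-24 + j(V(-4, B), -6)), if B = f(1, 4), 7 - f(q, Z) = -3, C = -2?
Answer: 130410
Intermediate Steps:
R(D) = -36 + 9*D
f(q, Z) = 10 (f(q, Z) = 7 - 1*(-3) = 7 + 3 = 10)
B = 10
V(A, s) = -54 (V(A, s) = -36 + 9*(-2) = -36 - 18 = -54)
j(T, v) = 6 + T² (j(T, v) = T*T + 6 = T² + 6 = 6 + T²)
45*(-24 + j(V(-4, B), -6)) = 45*(-24 + (6 + (-54)²)) = 45*(-24 + (6 + 2916)) = 45*(-24 + 2922) = 45*2898 = 130410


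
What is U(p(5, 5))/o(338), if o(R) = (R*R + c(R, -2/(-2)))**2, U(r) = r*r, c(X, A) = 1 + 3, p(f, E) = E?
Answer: 25/13052605504 ≈ 1.9153e-9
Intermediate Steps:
c(X, A) = 4
U(r) = r**2
o(R) = (4 + R**2)**2 (o(R) = (R*R + 4)**2 = (R**2 + 4)**2 = (4 + R**2)**2)
U(p(5, 5))/o(338) = 5**2/((4 + 338**2)**2) = 25/((4 + 114244)**2) = 25/(114248**2) = 25/13052605504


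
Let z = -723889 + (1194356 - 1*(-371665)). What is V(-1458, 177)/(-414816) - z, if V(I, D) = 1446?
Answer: -58221638193/69136 ≈ -8.4213e+5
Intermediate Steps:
z = 842132 (z = -723889 + (1194356 + 371665) = -723889 + 1566021 = 842132)
V(-1458, 177)/(-414816) - z = 1446/(-414816) - 1*842132 = 1446*(-1/414816) - 842132 = -241/69136 - 842132 = -58221638193/69136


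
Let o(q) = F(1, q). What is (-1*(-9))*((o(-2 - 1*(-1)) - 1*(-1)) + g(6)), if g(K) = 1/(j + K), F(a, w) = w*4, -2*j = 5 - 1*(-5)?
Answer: -18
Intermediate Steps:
j = -5 (j = -(5 - 1*(-5))/2 = -(5 + 5)/2 = -½*10 = -5)
F(a, w) = 4*w
o(q) = 4*q
g(K) = 1/(-5 + K)
(-1*(-9))*((o(-2 - 1*(-1)) - 1*(-1)) + g(6)) = (-1*(-9))*((4*(-2 - 1*(-1)) - 1*(-1)) + 1/(-5 + 6)) = 9*((4*(-2 + 1) + 1) + 1/1) = 9*((4*(-1) + 1) + 1) = 9*((-4 + 1) + 1) = 9*(-3 + 1) = 9*(-2) = -18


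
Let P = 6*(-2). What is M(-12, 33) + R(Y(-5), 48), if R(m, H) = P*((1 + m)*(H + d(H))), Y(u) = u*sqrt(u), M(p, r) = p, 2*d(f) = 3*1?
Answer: -606 + 2970*I*sqrt(5) ≈ -606.0 + 6641.1*I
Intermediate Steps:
d(f) = 3/2 (d(f) = (3*1)/2 = (1/2)*3 = 3/2)
P = -12
Y(u) = u**(3/2)
R(m, H) = -12*(1 + m)*(3/2 + H) (R(m, H) = -12*(1 + m)*(H + 3/2) = -12*(1 + m)*(3/2 + H))
M(-12, 33) + R(Y(-5), 48) = -12 + (-18 - (-90)*I*sqrt(5) - 12*48 - 12*48*(-5)**(3/2)) = -12 + (-18 - (-90)*I*sqrt(5) - 576 - 12*48*(-5*I*sqrt(5))) = -12 + (-18 + 90*I*sqrt(5) - 576 + 2880*I*sqrt(5)) = -12 + (-594 + 2970*I*sqrt(5)) = -606 + 2970*I*sqrt(5)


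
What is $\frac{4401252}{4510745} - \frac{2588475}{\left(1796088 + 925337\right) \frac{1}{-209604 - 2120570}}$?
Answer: $\frac{155468620799551362}{70146595495} \approx 2.2163 \cdot 10^{6}$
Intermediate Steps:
$\frac{4401252}{4510745} - \frac{2588475}{\left(1796088 + 925337\right) \frac{1}{-209604 - 2120570}} = 4401252 \cdot \frac{1}{4510745} - \frac{2588475}{2721425 \frac{1}{-2330174}} = \frac{4401252}{4510745} - \frac{2588475}{2721425 \left(- \frac{1}{2330174}\right)} = \frac{4401252}{4510745} - \frac{2588475}{- \frac{388775}{332882}} = \frac{4401252}{4510745} - - \frac{34466269398}{15551} = \frac{4401252}{4510745} + \frac{34466269398}{15551} = \frac{155468620799551362}{70146595495}$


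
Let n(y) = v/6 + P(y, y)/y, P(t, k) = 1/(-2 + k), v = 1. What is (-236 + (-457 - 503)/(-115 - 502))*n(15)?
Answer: -4845842/120315 ≈ -40.276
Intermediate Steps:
n(y) = ⅙ + 1/(y*(-2 + y)) (n(y) = 1/6 + 1/((-2 + y)*y) = 1*(⅙) + 1/(y*(-2 + y)) = ⅙ + 1/(y*(-2 + y)))
(-236 + (-457 - 503)/(-115 - 502))*n(15) = (-236 + (-457 - 503)/(-115 - 502))*((⅙)*(6 + 15*(-2 + 15))/(15*(-2 + 15))) = (-236 - 960/(-617))*((⅙)*(1/15)*(6 + 15*13)/13) = (-236 - 960*(-1/617))*((⅙)*(1/15)*(1/13)*(6 + 195)) = (-236 + 960/617)*((⅙)*(1/15)*(1/13)*201) = -144652/617*67/390 = -4845842/120315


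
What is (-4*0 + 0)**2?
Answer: 0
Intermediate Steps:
(-4*0 + 0)**2 = (0 + 0)**2 = 0**2 = 0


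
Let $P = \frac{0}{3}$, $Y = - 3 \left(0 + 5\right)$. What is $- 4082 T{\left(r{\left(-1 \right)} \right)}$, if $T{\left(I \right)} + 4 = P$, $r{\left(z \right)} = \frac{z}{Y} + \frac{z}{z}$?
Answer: $16328$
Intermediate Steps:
$Y = -15$ ($Y = \left(-3\right) 5 = -15$)
$r{\left(z \right)} = 1 - \frac{z}{15}$ ($r{\left(z \right)} = \frac{z}{-15} + \frac{z}{z} = z \left(- \frac{1}{15}\right) + 1 = - \frac{z}{15} + 1 = 1 - \frac{z}{15}$)
$P = 0$ ($P = 0 \cdot \frac{1}{3} = 0$)
$T{\left(I \right)} = -4$ ($T{\left(I \right)} = -4 + 0 = -4$)
$- 4082 T{\left(r{\left(-1 \right)} \right)} = \left(-4082\right) \left(-4\right) = 16328$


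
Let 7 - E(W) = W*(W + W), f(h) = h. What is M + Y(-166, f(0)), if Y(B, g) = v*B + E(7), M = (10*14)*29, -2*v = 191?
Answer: 19822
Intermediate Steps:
v = -191/2 (v = -½*191 = -191/2 ≈ -95.500)
E(W) = 7 - 2*W² (E(W) = 7 - W*(W + W) = 7 - W*2*W = 7 - 2*W²)
M = 4060 (M = 140*29 = 4060)
Y(B, g) = -91 - 191*B/2 (Y(B, g) = -191*B/2 + (7 - 2*7²) = -191*B/2 + (7 - 2*49) = -191*B/2 + (7 - 98) = -191*B/2 - 91 = -91 - 191*B/2)
M + Y(-166, f(0)) = 4060 + (-91 - 191/2*(-166)) = 4060 + (-91 + 15853) = 4060 + 15762 = 19822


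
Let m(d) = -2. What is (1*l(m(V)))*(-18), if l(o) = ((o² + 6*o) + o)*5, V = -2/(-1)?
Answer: 900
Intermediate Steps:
V = 2 (V = -2*(-1) = 2)
l(o) = 5*o² + 35*o (l(o) = (o² + 7*o)*5 = 5*o² + 35*o)
(1*l(m(V)))*(-18) = (1*(5*(-2)*(7 - 2)))*(-18) = (1*(5*(-2)*5))*(-18) = (1*(-50))*(-18) = -50*(-18) = 900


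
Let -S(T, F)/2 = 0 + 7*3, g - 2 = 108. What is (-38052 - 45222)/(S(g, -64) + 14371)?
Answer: -83274/14329 ≈ -5.8116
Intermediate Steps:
g = 110 (g = 2 + 108 = 110)
S(T, F) = -42 (S(T, F) = -2*(0 + 7*3) = -2*(0 + 21) = -2*21 = -42)
(-38052 - 45222)/(S(g, -64) + 14371) = (-38052 - 45222)/(-42 + 14371) = -83274/14329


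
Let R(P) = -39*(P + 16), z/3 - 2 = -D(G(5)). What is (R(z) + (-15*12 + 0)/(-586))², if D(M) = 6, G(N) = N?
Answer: 2081001924/85849 ≈ 24240.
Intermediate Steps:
z = -12 (z = 6 + 3*(-1*6) = 6 + 3*(-6) = 6 - 18 = -12)
R(P) = -624 - 39*P (R(P) = -39*(16 + P) = -624 - 39*P)
(R(z) + (-15*12 + 0)/(-586))² = ((-624 - 39*(-12)) + (-15*12 + 0)/(-586))² = ((-624 + 468) + (-180 + 0)*(-1/586))² = (-156 - 180*(-1/586))² = (-156 + 90/293)² = (-45618/293)² = 2081001924/85849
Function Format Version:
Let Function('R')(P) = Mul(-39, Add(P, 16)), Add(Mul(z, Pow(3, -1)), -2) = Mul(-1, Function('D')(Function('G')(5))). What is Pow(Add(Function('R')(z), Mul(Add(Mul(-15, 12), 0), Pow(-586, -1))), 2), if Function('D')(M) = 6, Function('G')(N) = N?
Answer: Rational(2081001924, 85849) ≈ 24240.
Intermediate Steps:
z = -12 (z = Add(6, Mul(3, Mul(-1, 6))) = Add(6, Mul(3, -6)) = Add(6, -18) = -12)
Function('R')(P) = Add(-624, Mul(-39, P)) (Function('R')(P) = Mul(-39, Add(16, P)) = Add(-624, Mul(-39, P)))
Pow(Add(Function('R')(z), Mul(Add(Mul(-15, 12), 0), Pow(-586, -1))), 2) = Pow(Add(Add(-624, Mul(-39, -12)), Mul(Add(Mul(-15, 12), 0), Pow(-586, -1))), 2) = Pow(Add(Add(-624, 468), Mul(Add(-180, 0), Rational(-1, 586))), 2) = Pow(Add(-156, Mul(-180, Rational(-1, 586))), 2) = Pow(Add(-156, Rational(90, 293)), 2) = Pow(Rational(-45618, 293), 2) = Rational(2081001924, 85849)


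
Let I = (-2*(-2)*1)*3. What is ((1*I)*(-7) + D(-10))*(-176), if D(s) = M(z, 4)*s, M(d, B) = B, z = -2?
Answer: 21824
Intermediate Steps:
D(s) = 4*s
I = 12 (I = (4*1)*3 = 4*3 = 12)
((1*I)*(-7) + D(-10))*(-176) = ((1*12)*(-7) + 4*(-10))*(-176) = (12*(-7) - 40)*(-176) = (-84 - 40)*(-176) = -124*(-176) = 21824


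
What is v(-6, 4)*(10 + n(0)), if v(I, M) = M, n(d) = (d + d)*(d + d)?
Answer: 40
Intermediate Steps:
n(d) = 4*d² (n(d) = (2*d)*(2*d) = 4*d²)
v(-6, 4)*(10 + n(0)) = 4*(10 + 4*0²) = 4*(10 + 4*0) = 4*(10 + 0) = 4*10 = 40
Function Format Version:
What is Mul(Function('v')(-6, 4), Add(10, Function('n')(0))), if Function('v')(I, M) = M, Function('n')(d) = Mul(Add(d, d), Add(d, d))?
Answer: 40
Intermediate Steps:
Function('n')(d) = Mul(4, Pow(d, 2)) (Function('n')(d) = Mul(Mul(2, d), Mul(2, d)) = Mul(4, Pow(d, 2)))
Mul(Function('v')(-6, 4), Add(10, Function('n')(0))) = Mul(4, Add(10, Mul(4, Pow(0, 2)))) = Mul(4, Add(10, Mul(4, 0))) = Mul(4, Add(10, 0)) = Mul(4, 10) = 40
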